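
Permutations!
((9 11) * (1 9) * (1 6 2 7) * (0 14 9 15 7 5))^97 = ((0 14 9 11 6 2 5)(1 15 7))^97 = (0 5 2 6 11 9 14)(1 15 7)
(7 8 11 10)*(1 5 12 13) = (1 5 12 13)(7 8 11 10) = [0, 5, 2, 3, 4, 12, 6, 8, 11, 9, 7, 10, 13, 1]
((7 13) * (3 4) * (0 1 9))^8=((0 1 9)(3 4)(7 13))^8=(13)(0 9 1)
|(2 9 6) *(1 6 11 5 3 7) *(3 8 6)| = 6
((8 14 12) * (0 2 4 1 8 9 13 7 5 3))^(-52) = (0 13 8)(1 3 9)(2 7 14)(4 5 12)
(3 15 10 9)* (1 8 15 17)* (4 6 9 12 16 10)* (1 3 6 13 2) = (1 8 15 4 13 2)(3 17)(6 9)(10 12 16) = [0, 8, 1, 17, 13, 5, 9, 7, 15, 6, 12, 11, 16, 2, 14, 4, 10, 3]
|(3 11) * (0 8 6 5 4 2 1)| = 14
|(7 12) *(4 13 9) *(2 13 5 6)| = 6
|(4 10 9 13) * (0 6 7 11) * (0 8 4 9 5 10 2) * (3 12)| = 14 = |(0 6 7 11 8 4 2)(3 12)(5 10)(9 13)|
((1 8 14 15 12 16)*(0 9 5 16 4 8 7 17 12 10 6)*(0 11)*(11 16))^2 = (0 5)(1 17 4 14 10 16 7 12 8 15 6)(9 11)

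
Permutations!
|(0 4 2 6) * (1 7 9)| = |(0 4 2 6)(1 7 9)| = 12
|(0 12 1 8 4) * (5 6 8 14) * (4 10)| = 9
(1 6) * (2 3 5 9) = [0, 6, 3, 5, 4, 9, 1, 7, 8, 2] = (1 6)(2 3 5 9)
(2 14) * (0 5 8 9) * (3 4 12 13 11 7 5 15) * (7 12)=[15, 1, 14, 4, 7, 8, 6, 5, 9, 0, 10, 12, 13, 11, 2, 3]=(0 15 3 4 7 5 8 9)(2 14)(11 12 13)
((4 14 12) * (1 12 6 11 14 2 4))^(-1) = ((1 12)(2 4)(6 11 14))^(-1) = (1 12)(2 4)(6 14 11)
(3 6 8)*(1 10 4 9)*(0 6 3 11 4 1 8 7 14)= (0 6 7 14)(1 10)(4 9 8 11)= [6, 10, 2, 3, 9, 5, 7, 14, 11, 8, 1, 4, 12, 13, 0]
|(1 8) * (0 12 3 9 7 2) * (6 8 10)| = |(0 12 3 9 7 2)(1 10 6 8)| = 12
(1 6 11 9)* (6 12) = [0, 12, 2, 3, 4, 5, 11, 7, 8, 1, 10, 9, 6] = (1 12 6 11 9)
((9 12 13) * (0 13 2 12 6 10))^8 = (0 6 13 10 9)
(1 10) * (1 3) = (1 10 3) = [0, 10, 2, 1, 4, 5, 6, 7, 8, 9, 3]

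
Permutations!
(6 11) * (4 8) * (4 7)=(4 8 7)(6 11)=[0, 1, 2, 3, 8, 5, 11, 4, 7, 9, 10, 6]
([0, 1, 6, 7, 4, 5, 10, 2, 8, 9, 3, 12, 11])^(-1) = (2 7 3 10 6)(11 12)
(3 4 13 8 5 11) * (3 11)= (3 4 13 8 5)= [0, 1, 2, 4, 13, 3, 6, 7, 5, 9, 10, 11, 12, 8]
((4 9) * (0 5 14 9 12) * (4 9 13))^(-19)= (0 12 4 13 14 5)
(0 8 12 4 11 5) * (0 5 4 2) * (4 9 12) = [8, 1, 0, 3, 11, 5, 6, 7, 4, 12, 10, 9, 2] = (0 8 4 11 9 12 2)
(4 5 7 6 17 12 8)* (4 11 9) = (4 5 7 6 17 12 8 11 9) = [0, 1, 2, 3, 5, 7, 17, 6, 11, 4, 10, 9, 8, 13, 14, 15, 16, 12]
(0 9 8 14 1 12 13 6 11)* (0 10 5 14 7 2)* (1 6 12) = (0 9 8 7 2)(5 14 6 11 10)(12 13) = [9, 1, 0, 3, 4, 14, 11, 2, 7, 8, 5, 10, 13, 12, 6]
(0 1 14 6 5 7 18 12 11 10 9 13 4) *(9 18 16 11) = [1, 14, 2, 3, 0, 7, 5, 16, 8, 13, 18, 10, 9, 4, 6, 15, 11, 17, 12] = (0 1 14 6 5 7 16 11 10 18 12 9 13 4)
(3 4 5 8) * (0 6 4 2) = [6, 1, 0, 2, 5, 8, 4, 7, 3] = (0 6 4 5 8 3 2)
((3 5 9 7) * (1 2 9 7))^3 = (9)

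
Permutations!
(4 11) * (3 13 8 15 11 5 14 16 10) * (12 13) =[0, 1, 2, 12, 5, 14, 6, 7, 15, 9, 3, 4, 13, 8, 16, 11, 10] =(3 12 13 8 15 11 4 5 14 16 10)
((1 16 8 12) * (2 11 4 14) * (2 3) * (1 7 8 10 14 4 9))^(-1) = ((1 16 10 14 3 2 11 9)(7 8 12))^(-1) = (1 9 11 2 3 14 10 16)(7 12 8)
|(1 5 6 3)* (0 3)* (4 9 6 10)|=8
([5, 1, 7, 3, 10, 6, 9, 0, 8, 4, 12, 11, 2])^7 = [2, 1, 10, 3, 6, 7, 0, 12, 8, 5, 9, 11, 4]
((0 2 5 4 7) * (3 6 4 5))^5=(0 7 4 6 3 2)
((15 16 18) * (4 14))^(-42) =(18)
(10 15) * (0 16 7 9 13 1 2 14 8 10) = (0 16 7 9 13 1 2 14 8 10 15) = [16, 2, 14, 3, 4, 5, 6, 9, 10, 13, 15, 11, 12, 1, 8, 0, 7]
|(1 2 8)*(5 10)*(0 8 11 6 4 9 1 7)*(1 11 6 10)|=24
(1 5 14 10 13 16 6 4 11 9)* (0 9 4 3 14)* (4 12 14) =(0 9 1 5)(3 4 11 12 14 10 13 16 6) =[9, 5, 2, 4, 11, 0, 3, 7, 8, 1, 13, 12, 14, 16, 10, 15, 6]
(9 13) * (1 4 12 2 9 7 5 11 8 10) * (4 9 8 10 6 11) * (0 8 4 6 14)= (0 8 14)(1 9 13 7 5 6 11 10)(2 4 12)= [8, 9, 4, 3, 12, 6, 11, 5, 14, 13, 1, 10, 2, 7, 0]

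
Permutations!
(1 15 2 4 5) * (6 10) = (1 15 2 4 5)(6 10) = [0, 15, 4, 3, 5, 1, 10, 7, 8, 9, 6, 11, 12, 13, 14, 2]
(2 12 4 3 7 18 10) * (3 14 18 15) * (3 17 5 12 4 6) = [0, 1, 4, 7, 14, 12, 3, 15, 8, 9, 2, 11, 6, 13, 18, 17, 16, 5, 10] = (2 4 14 18 10)(3 7 15 17 5 12 6)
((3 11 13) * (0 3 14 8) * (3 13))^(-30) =((0 13 14 8)(3 11))^(-30) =(0 14)(8 13)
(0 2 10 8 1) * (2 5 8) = (0 5 8 1)(2 10) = [5, 0, 10, 3, 4, 8, 6, 7, 1, 9, 2]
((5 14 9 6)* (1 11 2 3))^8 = ((1 11 2 3)(5 14 9 6))^8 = (14)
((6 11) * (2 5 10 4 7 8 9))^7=(6 11)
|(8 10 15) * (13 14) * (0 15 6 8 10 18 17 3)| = |(0 15 10 6 8 18 17 3)(13 14)| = 8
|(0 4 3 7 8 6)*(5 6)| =7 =|(0 4 3 7 8 5 6)|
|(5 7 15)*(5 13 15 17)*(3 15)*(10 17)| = |(3 15 13)(5 7 10 17)| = 12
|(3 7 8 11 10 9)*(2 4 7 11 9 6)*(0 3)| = 10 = |(0 3 11 10 6 2 4 7 8 9)|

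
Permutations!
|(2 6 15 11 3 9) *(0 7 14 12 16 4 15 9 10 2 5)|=14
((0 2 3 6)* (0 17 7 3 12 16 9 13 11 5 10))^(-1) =((0 2 12 16 9 13 11 5 10)(3 6 17 7))^(-1) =(0 10 5 11 13 9 16 12 2)(3 7 17 6)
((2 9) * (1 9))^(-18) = (9)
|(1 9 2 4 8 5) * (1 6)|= 7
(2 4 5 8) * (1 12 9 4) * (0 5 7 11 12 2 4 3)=[5, 2, 1, 0, 7, 8, 6, 11, 4, 3, 10, 12, 9]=(0 5 8 4 7 11 12 9 3)(1 2)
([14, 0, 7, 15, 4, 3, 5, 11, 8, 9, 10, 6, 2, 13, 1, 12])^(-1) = (0 1 14)(2 12 15 3 5 6 11 7)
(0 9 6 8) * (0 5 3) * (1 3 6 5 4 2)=[9, 3, 1, 0, 2, 6, 8, 7, 4, 5]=(0 9 5 6 8 4 2 1 3)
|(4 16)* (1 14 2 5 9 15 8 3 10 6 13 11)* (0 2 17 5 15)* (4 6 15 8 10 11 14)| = |(0 2 8 3 11 1 4 16 6 13 14 17 5 9)(10 15)| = 14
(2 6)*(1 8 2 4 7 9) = (1 8 2 6 4 7 9) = [0, 8, 6, 3, 7, 5, 4, 9, 2, 1]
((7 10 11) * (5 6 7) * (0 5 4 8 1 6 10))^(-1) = ((0 5 10 11 4 8 1 6 7))^(-1) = (0 7 6 1 8 4 11 10 5)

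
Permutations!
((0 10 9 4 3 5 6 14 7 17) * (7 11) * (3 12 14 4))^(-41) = (0 12 9 11 5 17 4 10 14 3 7 6) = ((0 10 9 3 5 6 4 12 14 11 7 17))^(-41)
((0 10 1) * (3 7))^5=((0 10 1)(3 7))^5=(0 1 10)(3 7)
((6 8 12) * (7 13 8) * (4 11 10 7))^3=(4 7 12 11 13 6 10 8)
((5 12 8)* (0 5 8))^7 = ((0 5 12))^7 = (0 5 12)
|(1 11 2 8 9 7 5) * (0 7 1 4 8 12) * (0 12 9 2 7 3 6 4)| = |(12)(0 3 6 4 8 2 9 1 11 7 5)| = 11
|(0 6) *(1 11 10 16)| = |(0 6)(1 11 10 16)| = 4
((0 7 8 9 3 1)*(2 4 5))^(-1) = ((0 7 8 9 3 1)(2 4 5))^(-1) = (0 1 3 9 8 7)(2 5 4)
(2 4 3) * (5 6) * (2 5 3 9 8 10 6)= (2 4 9 8 10 6 3 5)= [0, 1, 4, 5, 9, 2, 3, 7, 10, 8, 6]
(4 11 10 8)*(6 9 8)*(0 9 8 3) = (0 9 3)(4 11 10 6 8) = [9, 1, 2, 0, 11, 5, 8, 7, 4, 3, 6, 10]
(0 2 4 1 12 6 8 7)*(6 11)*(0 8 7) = (0 2 4 1 12 11 6 7 8) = [2, 12, 4, 3, 1, 5, 7, 8, 0, 9, 10, 6, 11]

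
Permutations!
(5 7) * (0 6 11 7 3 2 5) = (0 6 11 7)(2 5 3) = [6, 1, 5, 2, 4, 3, 11, 0, 8, 9, 10, 7]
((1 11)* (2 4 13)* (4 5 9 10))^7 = (1 11)(2 5 9 10 4 13)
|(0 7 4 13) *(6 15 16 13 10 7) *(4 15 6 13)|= |(0 13)(4 10 7 15 16)|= 10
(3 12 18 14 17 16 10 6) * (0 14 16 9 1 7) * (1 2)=(0 14 17 9 2 1 7)(3 12 18 16 10 6)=[14, 7, 1, 12, 4, 5, 3, 0, 8, 2, 6, 11, 18, 13, 17, 15, 10, 9, 16]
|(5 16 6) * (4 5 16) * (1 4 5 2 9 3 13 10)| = 14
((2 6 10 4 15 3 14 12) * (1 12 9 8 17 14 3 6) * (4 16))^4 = ((1 12 2)(4 15 6 10 16)(8 17 14 9))^4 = (17)(1 12 2)(4 16 10 6 15)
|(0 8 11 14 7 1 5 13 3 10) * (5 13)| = 9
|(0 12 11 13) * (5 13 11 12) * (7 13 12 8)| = 6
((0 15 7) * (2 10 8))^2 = (0 7 15)(2 8 10)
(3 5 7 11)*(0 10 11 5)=(0 10 11 3)(5 7)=[10, 1, 2, 0, 4, 7, 6, 5, 8, 9, 11, 3]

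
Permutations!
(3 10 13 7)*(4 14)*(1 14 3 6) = (1 14 4 3 10 13 7 6) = [0, 14, 2, 10, 3, 5, 1, 6, 8, 9, 13, 11, 12, 7, 4]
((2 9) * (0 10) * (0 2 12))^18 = ((0 10 2 9 12))^18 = (0 9 10 12 2)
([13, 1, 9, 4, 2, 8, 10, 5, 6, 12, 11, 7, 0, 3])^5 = (0 9 4 13 12 2 3)(5 7 11 10 6 8)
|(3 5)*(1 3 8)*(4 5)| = 5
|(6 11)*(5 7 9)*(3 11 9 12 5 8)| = 15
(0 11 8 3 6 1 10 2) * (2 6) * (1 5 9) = (0 11 8 3 2)(1 10 6 5 9) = [11, 10, 0, 2, 4, 9, 5, 7, 3, 1, 6, 8]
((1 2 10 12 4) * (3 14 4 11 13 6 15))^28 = (1 6 2 15 10 3 12 14 11 4 13)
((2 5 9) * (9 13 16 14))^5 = (2 9 14 16 13 5)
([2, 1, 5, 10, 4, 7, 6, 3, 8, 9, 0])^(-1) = (0 10 3 7 5 2)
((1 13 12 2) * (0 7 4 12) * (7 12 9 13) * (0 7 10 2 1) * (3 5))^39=(0 2 10 1 12)(3 5)(4 7 13 9)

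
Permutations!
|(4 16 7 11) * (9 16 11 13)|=4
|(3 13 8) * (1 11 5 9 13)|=|(1 11 5 9 13 8 3)|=7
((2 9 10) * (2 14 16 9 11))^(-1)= ((2 11)(9 10 14 16))^(-1)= (2 11)(9 16 14 10)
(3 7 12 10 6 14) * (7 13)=(3 13 7 12 10 6 14)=[0, 1, 2, 13, 4, 5, 14, 12, 8, 9, 6, 11, 10, 7, 3]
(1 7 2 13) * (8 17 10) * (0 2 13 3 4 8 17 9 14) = (0 2 3 4 8 9 14)(1 7 13)(10 17) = [2, 7, 3, 4, 8, 5, 6, 13, 9, 14, 17, 11, 12, 1, 0, 15, 16, 10]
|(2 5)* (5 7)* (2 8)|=4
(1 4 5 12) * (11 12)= [0, 4, 2, 3, 5, 11, 6, 7, 8, 9, 10, 12, 1]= (1 4 5 11 12)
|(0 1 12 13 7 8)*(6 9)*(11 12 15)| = 8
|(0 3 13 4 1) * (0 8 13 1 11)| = |(0 3 1 8 13 4 11)| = 7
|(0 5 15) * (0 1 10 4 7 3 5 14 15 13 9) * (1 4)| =|(0 14 15 4 7 3 5 13 9)(1 10)| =18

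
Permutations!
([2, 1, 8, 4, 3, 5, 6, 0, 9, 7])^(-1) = (0 7 9 8 2)(3 4)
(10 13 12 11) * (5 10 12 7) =[0, 1, 2, 3, 4, 10, 6, 5, 8, 9, 13, 12, 11, 7] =(5 10 13 7)(11 12)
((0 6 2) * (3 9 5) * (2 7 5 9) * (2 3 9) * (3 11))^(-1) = ((0 6 7 5 9 2)(3 11))^(-1) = (0 2 9 5 7 6)(3 11)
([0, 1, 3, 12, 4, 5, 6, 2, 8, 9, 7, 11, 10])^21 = (2 3 12 10 7)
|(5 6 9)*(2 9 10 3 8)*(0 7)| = 14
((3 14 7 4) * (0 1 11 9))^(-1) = ((0 1 11 9)(3 14 7 4))^(-1) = (0 9 11 1)(3 4 7 14)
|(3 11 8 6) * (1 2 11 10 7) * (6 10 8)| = |(1 2 11 6 3 8 10 7)| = 8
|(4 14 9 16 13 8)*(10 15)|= |(4 14 9 16 13 8)(10 15)|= 6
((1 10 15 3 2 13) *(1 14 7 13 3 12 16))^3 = ((1 10 15 12 16)(2 3)(7 13 14))^3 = (1 12 10 16 15)(2 3)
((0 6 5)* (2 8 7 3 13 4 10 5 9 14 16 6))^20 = (16)(0 8 3 4 5 2 7 13 10) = ((0 2 8 7 3 13 4 10 5)(6 9 14 16))^20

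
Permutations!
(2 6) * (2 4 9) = (2 6 4 9) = [0, 1, 6, 3, 9, 5, 4, 7, 8, 2]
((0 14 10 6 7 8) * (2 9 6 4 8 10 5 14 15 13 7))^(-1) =((0 15 13 7 10 4 8)(2 9 6)(5 14))^(-1) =(0 8 4 10 7 13 15)(2 6 9)(5 14)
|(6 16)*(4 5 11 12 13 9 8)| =|(4 5 11 12 13 9 8)(6 16)| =14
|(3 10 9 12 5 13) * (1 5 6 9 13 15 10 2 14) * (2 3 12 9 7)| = 10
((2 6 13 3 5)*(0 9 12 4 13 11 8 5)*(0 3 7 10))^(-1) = (0 10 7 13 4 12 9)(2 5 8 11 6)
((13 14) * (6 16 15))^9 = (16)(13 14)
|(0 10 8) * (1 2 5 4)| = 12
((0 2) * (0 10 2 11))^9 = (0 11)(2 10)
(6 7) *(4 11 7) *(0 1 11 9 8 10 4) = (0 1 11 7 6)(4 9 8 10) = [1, 11, 2, 3, 9, 5, 0, 6, 10, 8, 4, 7]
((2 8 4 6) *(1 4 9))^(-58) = ((1 4 6 2 8 9))^(-58) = (1 6 8)(2 9 4)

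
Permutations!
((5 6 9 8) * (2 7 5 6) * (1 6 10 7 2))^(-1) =((1 6 9 8 10 7 5))^(-1) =(1 5 7 10 8 9 6)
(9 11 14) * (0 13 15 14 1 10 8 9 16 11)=(0 13 15 14 16 11 1 10 8 9)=[13, 10, 2, 3, 4, 5, 6, 7, 9, 0, 8, 1, 12, 15, 16, 14, 11]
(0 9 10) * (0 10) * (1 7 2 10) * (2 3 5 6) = [9, 7, 10, 5, 4, 6, 2, 3, 8, 0, 1] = (0 9)(1 7 3 5 6 2 10)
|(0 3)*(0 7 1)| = 4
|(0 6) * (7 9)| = 2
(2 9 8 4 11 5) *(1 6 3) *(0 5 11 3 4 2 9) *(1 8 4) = [5, 6, 0, 8, 3, 9, 1, 7, 2, 4, 10, 11] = (11)(0 5 9 4 3 8 2)(1 6)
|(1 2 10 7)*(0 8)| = 4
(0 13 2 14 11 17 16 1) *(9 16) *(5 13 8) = (0 8 5 13 2 14 11 17 9 16 1) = [8, 0, 14, 3, 4, 13, 6, 7, 5, 16, 10, 17, 12, 2, 11, 15, 1, 9]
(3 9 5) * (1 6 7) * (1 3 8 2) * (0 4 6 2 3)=(0 4 6 7)(1 2)(3 9 5 8)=[4, 2, 1, 9, 6, 8, 7, 0, 3, 5]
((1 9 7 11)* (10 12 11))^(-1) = ((1 9 7 10 12 11))^(-1) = (1 11 12 10 7 9)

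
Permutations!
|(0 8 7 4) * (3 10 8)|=|(0 3 10 8 7 4)|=6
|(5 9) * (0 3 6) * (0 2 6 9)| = 4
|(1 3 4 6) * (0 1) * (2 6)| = 6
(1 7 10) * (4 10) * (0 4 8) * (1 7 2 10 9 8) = (0 4 9 8)(1 2 10 7) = [4, 2, 10, 3, 9, 5, 6, 1, 0, 8, 7]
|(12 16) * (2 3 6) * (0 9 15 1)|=|(0 9 15 1)(2 3 6)(12 16)|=12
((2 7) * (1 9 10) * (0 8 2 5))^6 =((0 8 2 7 5)(1 9 10))^6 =(10)(0 8 2 7 5)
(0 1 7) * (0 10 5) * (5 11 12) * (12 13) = (0 1 7 10 11 13 12 5) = [1, 7, 2, 3, 4, 0, 6, 10, 8, 9, 11, 13, 5, 12]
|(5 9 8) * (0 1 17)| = |(0 1 17)(5 9 8)| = 3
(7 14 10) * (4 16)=[0, 1, 2, 3, 16, 5, 6, 14, 8, 9, 7, 11, 12, 13, 10, 15, 4]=(4 16)(7 14 10)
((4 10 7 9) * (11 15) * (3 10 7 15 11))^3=(15)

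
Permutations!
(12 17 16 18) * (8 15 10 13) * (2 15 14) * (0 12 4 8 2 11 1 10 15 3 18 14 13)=(0 12 17 16 14 11 1 10)(2 3 18 4 8 13)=[12, 10, 3, 18, 8, 5, 6, 7, 13, 9, 0, 1, 17, 2, 11, 15, 14, 16, 4]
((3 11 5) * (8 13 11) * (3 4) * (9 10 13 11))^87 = ((3 8 11 5 4)(9 10 13))^87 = (13)(3 11 4 8 5)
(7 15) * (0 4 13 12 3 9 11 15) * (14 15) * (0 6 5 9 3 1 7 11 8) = (0 4 13 12 1 7 6 5 9 8)(11 14 15) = [4, 7, 2, 3, 13, 9, 5, 6, 0, 8, 10, 14, 1, 12, 15, 11]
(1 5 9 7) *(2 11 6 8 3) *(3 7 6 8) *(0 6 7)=(0 6 3 2 11 8)(1 5 9 7)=[6, 5, 11, 2, 4, 9, 3, 1, 0, 7, 10, 8]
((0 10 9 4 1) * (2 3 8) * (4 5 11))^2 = ((0 10 9 5 11 4 1)(2 3 8))^2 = (0 9 11 1 10 5 4)(2 8 3)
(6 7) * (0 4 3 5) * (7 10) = (0 4 3 5)(6 10 7) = [4, 1, 2, 5, 3, 0, 10, 6, 8, 9, 7]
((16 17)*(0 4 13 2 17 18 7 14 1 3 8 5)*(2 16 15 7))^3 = (0 16 17 14 8 4 18 15 1 5 13 2 7 3)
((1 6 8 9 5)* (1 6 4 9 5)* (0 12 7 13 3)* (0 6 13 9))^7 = ((0 12 7 9 1 4)(3 6 8 5 13))^7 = (0 12 7 9 1 4)(3 8 13 6 5)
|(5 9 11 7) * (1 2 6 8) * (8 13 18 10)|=|(1 2 6 13 18 10 8)(5 9 11 7)|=28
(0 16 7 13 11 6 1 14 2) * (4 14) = (0 16 7 13 11 6 1 4 14 2) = [16, 4, 0, 3, 14, 5, 1, 13, 8, 9, 10, 6, 12, 11, 2, 15, 7]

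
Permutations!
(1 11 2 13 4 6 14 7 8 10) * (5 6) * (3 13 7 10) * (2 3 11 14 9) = (1 14 10)(2 7 8 11 3 13 4 5 6 9) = [0, 14, 7, 13, 5, 6, 9, 8, 11, 2, 1, 3, 12, 4, 10]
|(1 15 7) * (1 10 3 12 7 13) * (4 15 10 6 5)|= |(1 10 3 12 7 6 5 4 15 13)|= 10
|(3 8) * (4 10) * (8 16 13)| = |(3 16 13 8)(4 10)| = 4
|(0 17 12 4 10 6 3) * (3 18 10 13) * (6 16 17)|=10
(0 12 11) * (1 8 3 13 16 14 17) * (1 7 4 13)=(0 12 11)(1 8 3)(4 13 16 14 17 7)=[12, 8, 2, 1, 13, 5, 6, 4, 3, 9, 10, 0, 11, 16, 17, 15, 14, 7]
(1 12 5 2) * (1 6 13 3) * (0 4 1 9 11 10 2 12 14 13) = (0 4 1 14 13 3 9 11 10 2 6)(5 12) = [4, 14, 6, 9, 1, 12, 0, 7, 8, 11, 2, 10, 5, 3, 13]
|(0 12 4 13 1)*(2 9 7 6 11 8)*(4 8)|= 11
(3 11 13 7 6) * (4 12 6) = (3 11 13 7 4 12 6) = [0, 1, 2, 11, 12, 5, 3, 4, 8, 9, 10, 13, 6, 7]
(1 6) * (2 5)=(1 6)(2 5)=[0, 6, 5, 3, 4, 2, 1]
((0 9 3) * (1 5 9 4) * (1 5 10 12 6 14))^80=((0 4 5 9 3)(1 10 12 6 14))^80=(14)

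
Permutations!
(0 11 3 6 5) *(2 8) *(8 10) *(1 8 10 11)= (0 1 8 2 11 3 6 5)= [1, 8, 11, 6, 4, 0, 5, 7, 2, 9, 10, 3]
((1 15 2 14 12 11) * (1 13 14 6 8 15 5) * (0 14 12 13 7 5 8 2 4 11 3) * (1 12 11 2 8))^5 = (15)(0 5 13 3 7 14 12 11)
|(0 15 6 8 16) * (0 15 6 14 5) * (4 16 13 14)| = |(0 6 8 13 14 5)(4 16 15)| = 6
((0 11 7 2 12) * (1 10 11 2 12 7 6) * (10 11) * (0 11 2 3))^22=(1 11 7)(2 6 12)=((0 3)(1 2 7 12 11 6))^22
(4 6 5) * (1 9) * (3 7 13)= (1 9)(3 7 13)(4 6 5)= [0, 9, 2, 7, 6, 4, 5, 13, 8, 1, 10, 11, 12, 3]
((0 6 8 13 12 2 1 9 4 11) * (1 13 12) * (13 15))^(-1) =((0 6 8 12 2 15 13 1 9 4 11))^(-1) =(0 11 4 9 1 13 15 2 12 8 6)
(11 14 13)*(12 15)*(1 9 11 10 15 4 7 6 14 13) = (1 9 11 13 10 15 12 4 7 6 14) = [0, 9, 2, 3, 7, 5, 14, 6, 8, 11, 15, 13, 4, 10, 1, 12]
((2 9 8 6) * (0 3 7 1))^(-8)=((0 3 7 1)(2 9 8 6))^(-8)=(9)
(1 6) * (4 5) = (1 6)(4 5) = [0, 6, 2, 3, 5, 4, 1]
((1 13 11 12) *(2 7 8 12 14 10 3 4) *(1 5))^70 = (1 12 7 4 10 11)(2 3 14 13 5 8)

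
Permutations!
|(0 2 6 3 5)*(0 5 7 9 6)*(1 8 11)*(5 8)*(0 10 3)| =|(0 2 10 3 7 9 6)(1 5 8 11)| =28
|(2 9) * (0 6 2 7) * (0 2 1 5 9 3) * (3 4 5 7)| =9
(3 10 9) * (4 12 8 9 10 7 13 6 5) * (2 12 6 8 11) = [0, 1, 12, 7, 6, 4, 5, 13, 9, 3, 10, 2, 11, 8] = (2 12 11)(3 7 13 8 9)(4 6 5)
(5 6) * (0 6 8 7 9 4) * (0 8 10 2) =(0 6 5 10 2)(4 8 7 9) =[6, 1, 0, 3, 8, 10, 5, 9, 7, 4, 2]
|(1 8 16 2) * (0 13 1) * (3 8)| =7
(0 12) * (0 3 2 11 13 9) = (0 12 3 2 11 13 9) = [12, 1, 11, 2, 4, 5, 6, 7, 8, 0, 10, 13, 3, 9]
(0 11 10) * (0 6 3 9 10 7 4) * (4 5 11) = [4, 1, 2, 9, 0, 11, 3, 5, 8, 10, 6, 7] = (0 4)(3 9 10 6)(5 11 7)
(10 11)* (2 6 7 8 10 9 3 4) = [0, 1, 6, 4, 2, 5, 7, 8, 10, 3, 11, 9] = (2 6 7 8 10 11 9 3 4)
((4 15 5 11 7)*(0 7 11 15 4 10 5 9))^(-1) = ((0 7 10 5 15 9))^(-1) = (0 9 15 5 10 7)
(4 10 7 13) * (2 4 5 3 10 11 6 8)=(2 4 11 6 8)(3 10 7 13 5)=[0, 1, 4, 10, 11, 3, 8, 13, 2, 9, 7, 6, 12, 5]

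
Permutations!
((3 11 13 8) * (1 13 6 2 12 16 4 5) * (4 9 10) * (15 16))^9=((1 13 8 3 11 6 2 12 15 16 9 10 4 5))^9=(1 16 11 5 15 3 4 12 8 10 2 13 9 6)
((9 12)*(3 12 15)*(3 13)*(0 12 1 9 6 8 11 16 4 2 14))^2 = (0 6 11 4 14 12 8 16 2)(1 15 3 9 13)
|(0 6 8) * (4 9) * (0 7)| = |(0 6 8 7)(4 9)| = 4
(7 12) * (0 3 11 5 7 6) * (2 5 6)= (0 3 11 6)(2 5 7 12)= [3, 1, 5, 11, 4, 7, 0, 12, 8, 9, 10, 6, 2]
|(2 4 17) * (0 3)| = 6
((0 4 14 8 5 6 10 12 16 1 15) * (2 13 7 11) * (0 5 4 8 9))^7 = (16)(0 4 9 8 14)(2 11 7 13)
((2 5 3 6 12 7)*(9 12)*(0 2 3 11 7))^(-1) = (0 12 9 6 3 7 11 5 2)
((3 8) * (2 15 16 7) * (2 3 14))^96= ((2 15 16 7 3 8 14))^96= (2 8 7 15 14 3 16)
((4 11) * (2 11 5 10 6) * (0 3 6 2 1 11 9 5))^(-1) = (0 4 11 1 6 3)(2 10 5 9)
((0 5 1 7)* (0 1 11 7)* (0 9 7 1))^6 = (11)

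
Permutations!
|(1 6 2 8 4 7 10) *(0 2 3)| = 9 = |(0 2 8 4 7 10 1 6 3)|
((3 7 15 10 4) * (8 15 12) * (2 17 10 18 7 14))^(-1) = ((2 17 10 4 3 14)(7 12 8 15 18))^(-1) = (2 14 3 4 10 17)(7 18 15 8 12)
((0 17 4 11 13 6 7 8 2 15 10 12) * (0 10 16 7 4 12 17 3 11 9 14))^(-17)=((0 3 11 13 6 4 9 14)(2 15 16 7 8)(10 17 12))^(-17)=(0 14 9 4 6 13 11 3)(2 7 15 8 16)(10 17 12)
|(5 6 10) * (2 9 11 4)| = |(2 9 11 4)(5 6 10)| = 12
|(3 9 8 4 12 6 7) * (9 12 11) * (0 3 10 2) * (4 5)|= 35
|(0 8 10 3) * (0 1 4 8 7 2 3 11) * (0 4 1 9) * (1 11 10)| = 20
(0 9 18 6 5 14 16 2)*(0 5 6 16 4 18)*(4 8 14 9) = [4, 1, 5, 3, 18, 9, 6, 7, 14, 0, 10, 11, 12, 13, 8, 15, 2, 17, 16] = (0 4 18 16 2 5 9)(8 14)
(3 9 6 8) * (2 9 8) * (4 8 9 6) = (2 6)(3 9 4 8) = [0, 1, 6, 9, 8, 5, 2, 7, 3, 4]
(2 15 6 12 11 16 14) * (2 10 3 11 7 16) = (2 15 6 12 7 16 14 10 3 11) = [0, 1, 15, 11, 4, 5, 12, 16, 8, 9, 3, 2, 7, 13, 10, 6, 14]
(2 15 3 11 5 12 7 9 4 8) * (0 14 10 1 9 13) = [14, 9, 15, 11, 8, 12, 6, 13, 2, 4, 1, 5, 7, 0, 10, 3] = (0 14 10 1 9 4 8 2 15 3 11 5 12 7 13)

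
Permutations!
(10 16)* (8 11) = [0, 1, 2, 3, 4, 5, 6, 7, 11, 9, 16, 8, 12, 13, 14, 15, 10] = (8 11)(10 16)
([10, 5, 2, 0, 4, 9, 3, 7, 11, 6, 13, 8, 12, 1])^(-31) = [10, 5, 2, 0, 4, 9, 3, 7, 11, 6, 13, 8, 12, 1]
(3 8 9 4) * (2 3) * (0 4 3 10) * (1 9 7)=(0 4 2 10)(1 9 3 8 7)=[4, 9, 10, 8, 2, 5, 6, 1, 7, 3, 0]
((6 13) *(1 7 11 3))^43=(1 3 11 7)(6 13)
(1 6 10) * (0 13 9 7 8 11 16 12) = (0 13 9 7 8 11 16 12)(1 6 10) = [13, 6, 2, 3, 4, 5, 10, 8, 11, 7, 1, 16, 0, 9, 14, 15, 12]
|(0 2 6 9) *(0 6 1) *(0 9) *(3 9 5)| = 7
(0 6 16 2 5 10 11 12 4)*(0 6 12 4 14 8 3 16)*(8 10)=(0 12 14 10 11 4 6)(2 5 8 3 16)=[12, 1, 5, 16, 6, 8, 0, 7, 3, 9, 11, 4, 14, 13, 10, 15, 2]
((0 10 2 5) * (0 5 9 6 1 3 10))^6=((1 3 10 2 9 6))^6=(10)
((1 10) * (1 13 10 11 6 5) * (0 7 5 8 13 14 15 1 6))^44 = (15)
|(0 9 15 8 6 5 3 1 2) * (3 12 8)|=12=|(0 9 15 3 1 2)(5 12 8 6)|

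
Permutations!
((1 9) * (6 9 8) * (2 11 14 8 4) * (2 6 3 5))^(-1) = (1 9 6 4)(2 5 3 8 14 11)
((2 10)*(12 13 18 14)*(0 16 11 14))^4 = ((0 16 11 14 12 13 18)(2 10))^4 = (0 12 16 13 11 18 14)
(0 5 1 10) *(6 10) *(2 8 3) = (0 5 1 6 10)(2 8 3) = [5, 6, 8, 2, 4, 1, 10, 7, 3, 9, 0]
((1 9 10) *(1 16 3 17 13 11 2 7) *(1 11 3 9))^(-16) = ((2 7 11)(3 17 13)(9 10 16))^(-16) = (2 11 7)(3 13 17)(9 16 10)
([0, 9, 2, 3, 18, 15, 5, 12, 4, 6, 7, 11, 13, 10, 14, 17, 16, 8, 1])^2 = [0, 6, 2, 3, 1, 17, 15, 13, 18, 5, 12, 11, 10, 7, 14, 8, 16, 4, 9]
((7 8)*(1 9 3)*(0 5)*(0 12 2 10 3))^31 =(0 9 1 3 10 2 12 5)(7 8)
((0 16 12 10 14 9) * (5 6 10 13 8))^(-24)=(0 6 12 14 8)(5 16 10 13 9)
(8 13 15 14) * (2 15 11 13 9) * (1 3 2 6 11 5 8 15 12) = (1 3 2 12)(5 8 9 6 11 13)(14 15) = [0, 3, 12, 2, 4, 8, 11, 7, 9, 6, 10, 13, 1, 5, 15, 14]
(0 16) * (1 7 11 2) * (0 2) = (0 16 2 1 7 11) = [16, 7, 1, 3, 4, 5, 6, 11, 8, 9, 10, 0, 12, 13, 14, 15, 2]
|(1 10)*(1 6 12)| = 4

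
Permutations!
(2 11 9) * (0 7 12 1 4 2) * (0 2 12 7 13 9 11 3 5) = (0 13 9 2 3 5)(1 4 12) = [13, 4, 3, 5, 12, 0, 6, 7, 8, 2, 10, 11, 1, 9]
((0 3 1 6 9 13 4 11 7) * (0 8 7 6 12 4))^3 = (0 12 6)(1 11 13)(3 4 9)(7 8)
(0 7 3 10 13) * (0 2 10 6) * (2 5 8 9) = [7, 1, 10, 6, 4, 8, 0, 3, 9, 2, 13, 11, 12, 5] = (0 7 3 6)(2 10 13 5 8 9)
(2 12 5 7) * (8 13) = (2 12 5 7)(8 13) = [0, 1, 12, 3, 4, 7, 6, 2, 13, 9, 10, 11, 5, 8]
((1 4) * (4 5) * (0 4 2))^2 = (0 1 2 4 5)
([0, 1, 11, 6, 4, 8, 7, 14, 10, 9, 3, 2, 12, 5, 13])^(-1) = (2 11)(3 10 8 5 13 14 7 6)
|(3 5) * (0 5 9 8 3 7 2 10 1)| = 6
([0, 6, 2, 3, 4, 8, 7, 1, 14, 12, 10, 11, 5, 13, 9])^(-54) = (5 8 14 9 12)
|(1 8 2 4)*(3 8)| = |(1 3 8 2 4)| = 5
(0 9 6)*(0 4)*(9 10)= (0 10 9 6 4)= [10, 1, 2, 3, 0, 5, 4, 7, 8, 6, 9]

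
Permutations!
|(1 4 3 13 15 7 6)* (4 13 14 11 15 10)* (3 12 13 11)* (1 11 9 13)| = |(1 9 13 10 4 12)(3 14)(6 11 15 7)| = 12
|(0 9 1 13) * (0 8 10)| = 6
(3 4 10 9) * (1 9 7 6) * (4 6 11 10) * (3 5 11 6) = (1 9 5 11 10 7 6) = [0, 9, 2, 3, 4, 11, 1, 6, 8, 5, 7, 10]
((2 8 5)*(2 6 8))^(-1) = ((5 6 8))^(-1) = (5 8 6)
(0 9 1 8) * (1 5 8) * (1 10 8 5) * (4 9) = (0 4 9 1 10 8) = [4, 10, 2, 3, 9, 5, 6, 7, 0, 1, 8]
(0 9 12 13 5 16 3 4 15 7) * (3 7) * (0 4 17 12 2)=[9, 1, 0, 17, 15, 16, 6, 4, 8, 2, 10, 11, 13, 5, 14, 3, 7, 12]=(0 9 2)(3 17 12 13 5 16 7 4 15)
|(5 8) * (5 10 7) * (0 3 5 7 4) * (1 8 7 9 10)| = |(0 3 5 7 9 10 4)(1 8)| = 14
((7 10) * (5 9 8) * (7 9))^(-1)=((5 7 10 9 8))^(-1)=(5 8 9 10 7)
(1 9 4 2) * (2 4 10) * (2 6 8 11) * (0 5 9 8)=(0 5 9 10 6)(1 8 11 2)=[5, 8, 1, 3, 4, 9, 0, 7, 11, 10, 6, 2]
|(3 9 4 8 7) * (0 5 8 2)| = |(0 5 8 7 3 9 4 2)| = 8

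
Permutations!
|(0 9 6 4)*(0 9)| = |(4 9 6)| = 3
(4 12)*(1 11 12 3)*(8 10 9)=(1 11 12 4 3)(8 10 9)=[0, 11, 2, 1, 3, 5, 6, 7, 10, 8, 9, 12, 4]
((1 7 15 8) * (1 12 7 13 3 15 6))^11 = (1 15 7 13 8 6 3 12)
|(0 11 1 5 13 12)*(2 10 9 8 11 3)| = 11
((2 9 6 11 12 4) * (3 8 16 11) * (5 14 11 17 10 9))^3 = ((2 5 14 11 12 4)(3 8 16 17 10 9 6))^3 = (2 11)(3 17 6 16 9 8 10)(4 14)(5 12)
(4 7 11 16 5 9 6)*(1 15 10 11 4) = (1 15 10 11 16 5 9 6)(4 7) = [0, 15, 2, 3, 7, 9, 1, 4, 8, 6, 11, 16, 12, 13, 14, 10, 5]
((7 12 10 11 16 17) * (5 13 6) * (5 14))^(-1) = (5 14 6 13)(7 17 16 11 10 12)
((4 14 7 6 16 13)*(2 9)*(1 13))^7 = ((1 13 4 14 7 6 16)(2 9))^7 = (16)(2 9)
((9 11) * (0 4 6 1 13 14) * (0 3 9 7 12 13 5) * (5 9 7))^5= (14)(0 11 1 4 5 9 6)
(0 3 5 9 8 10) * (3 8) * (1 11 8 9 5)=[9, 11, 2, 1, 4, 5, 6, 7, 10, 3, 0, 8]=(0 9 3 1 11 8 10)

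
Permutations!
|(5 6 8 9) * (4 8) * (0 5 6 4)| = |(0 5 4 8 9 6)| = 6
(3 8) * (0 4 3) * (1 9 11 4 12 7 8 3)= (0 12 7 8)(1 9 11 4)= [12, 9, 2, 3, 1, 5, 6, 8, 0, 11, 10, 4, 7]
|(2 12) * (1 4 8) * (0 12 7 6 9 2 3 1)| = 12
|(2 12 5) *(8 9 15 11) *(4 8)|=|(2 12 5)(4 8 9 15 11)|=15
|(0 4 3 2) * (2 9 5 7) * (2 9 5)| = 7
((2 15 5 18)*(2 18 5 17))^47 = (18)(2 17 15) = ((18)(2 15 17))^47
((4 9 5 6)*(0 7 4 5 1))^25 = (9)(5 6) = ((0 7 4 9 1)(5 6))^25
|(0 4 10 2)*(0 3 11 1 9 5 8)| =10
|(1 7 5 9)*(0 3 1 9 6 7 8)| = 12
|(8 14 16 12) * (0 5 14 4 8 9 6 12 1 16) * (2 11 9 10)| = 6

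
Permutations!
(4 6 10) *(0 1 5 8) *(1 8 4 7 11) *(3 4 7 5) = (0 8)(1 3 4 6 10 5 7 11) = [8, 3, 2, 4, 6, 7, 10, 11, 0, 9, 5, 1]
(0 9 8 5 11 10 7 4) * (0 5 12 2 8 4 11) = (0 9 4 5)(2 8 12)(7 11 10) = [9, 1, 8, 3, 5, 0, 6, 11, 12, 4, 7, 10, 2]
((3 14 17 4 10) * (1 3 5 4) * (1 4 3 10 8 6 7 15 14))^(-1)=(1 3 5 10)(4 17 14 15 7 6 8)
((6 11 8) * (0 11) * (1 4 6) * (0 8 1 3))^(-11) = (0 4 3 1 8 11 6)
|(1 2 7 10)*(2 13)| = 5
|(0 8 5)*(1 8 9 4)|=|(0 9 4 1 8 5)|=6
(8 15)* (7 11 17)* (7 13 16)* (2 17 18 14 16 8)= (2 17 13 8 15)(7 11 18 14 16)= [0, 1, 17, 3, 4, 5, 6, 11, 15, 9, 10, 18, 12, 8, 16, 2, 7, 13, 14]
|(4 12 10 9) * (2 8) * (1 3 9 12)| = 4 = |(1 3 9 4)(2 8)(10 12)|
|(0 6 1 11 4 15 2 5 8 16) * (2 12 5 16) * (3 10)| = 22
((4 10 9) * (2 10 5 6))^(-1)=(2 6 5 4 9 10)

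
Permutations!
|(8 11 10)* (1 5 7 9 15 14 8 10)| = |(1 5 7 9 15 14 8 11)| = 8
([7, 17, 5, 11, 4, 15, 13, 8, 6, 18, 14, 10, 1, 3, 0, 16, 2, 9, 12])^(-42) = [6, 18, 15, 14, 4, 16, 11, 13, 3, 1, 7, 0, 9, 10, 8, 2, 5, 12, 17]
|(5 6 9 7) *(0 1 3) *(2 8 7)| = |(0 1 3)(2 8 7 5 6 9)| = 6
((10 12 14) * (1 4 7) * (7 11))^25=(1 4 11 7)(10 12 14)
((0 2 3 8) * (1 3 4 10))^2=(0 4 1 8 2 10 3)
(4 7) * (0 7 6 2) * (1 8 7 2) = (0 2)(1 8 7 4 6) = [2, 8, 0, 3, 6, 5, 1, 4, 7]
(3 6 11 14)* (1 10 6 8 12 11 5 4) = (1 10 6 5 4)(3 8 12 11 14) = [0, 10, 2, 8, 1, 4, 5, 7, 12, 9, 6, 14, 11, 13, 3]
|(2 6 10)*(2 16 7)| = 5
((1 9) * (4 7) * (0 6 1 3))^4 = (0 3 9 1 6)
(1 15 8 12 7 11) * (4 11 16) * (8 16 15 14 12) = (1 14 12 7 15 16 4 11) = [0, 14, 2, 3, 11, 5, 6, 15, 8, 9, 10, 1, 7, 13, 12, 16, 4]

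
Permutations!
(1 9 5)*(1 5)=(1 9)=[0, 9, 2, 3, 4, 5, 6, 7, 8, 1]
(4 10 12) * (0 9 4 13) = (0 9 4 10 12 13) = [9, 1, 2, 3, 10, 5, 6, 7, 8, 4, 12, 11, 13, 0]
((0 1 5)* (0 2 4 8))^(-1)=(0 8 4 2 5 1)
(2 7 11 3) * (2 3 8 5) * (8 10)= (2 7 11 10 8 5)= [0, 1, 7, 3, 4, 2, 6, 11, 5, 9, 8, 10]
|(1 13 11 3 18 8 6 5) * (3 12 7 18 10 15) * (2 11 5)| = |(1 13 5)(2 11 12 7 18 8 6)(3 10 15)| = 21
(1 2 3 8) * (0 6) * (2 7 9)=(0 6)(1 7 9 2 3 8)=[6, 7, 3, 8, 4, 5, 0, 9, 1, 2]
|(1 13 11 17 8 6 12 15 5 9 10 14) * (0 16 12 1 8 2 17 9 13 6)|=|(0 16 12 15 5 13 11 9 10 14 8)(1 6)(2 17)|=22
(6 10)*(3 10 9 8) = (3 10 6 9 8) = [0, 1, 2, 10, 4, 5, 9, 7, 3, 8, 6]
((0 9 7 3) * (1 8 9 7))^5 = (0 3 7)(1 9 8)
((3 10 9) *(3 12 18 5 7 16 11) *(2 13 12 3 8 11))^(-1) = (2 16 7 5 18 12 13)(3 9 10)(8 11)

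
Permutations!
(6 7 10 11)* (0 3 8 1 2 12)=(0 3 8 1 2 12)(6 7 10 11)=[3, 2, 12, 8, 4, 5, 7, 10, 1, 9, 11, 6, 0]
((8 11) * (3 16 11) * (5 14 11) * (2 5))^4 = (2 8 5 3 14 16 11)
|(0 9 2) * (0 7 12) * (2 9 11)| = 5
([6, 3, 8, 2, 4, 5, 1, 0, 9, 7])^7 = (0 7 9 8 2 3 1 6)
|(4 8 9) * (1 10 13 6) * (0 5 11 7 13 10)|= |(0 5 11 7 13 6 1)(4 8 9)|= 21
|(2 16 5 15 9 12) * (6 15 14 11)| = 9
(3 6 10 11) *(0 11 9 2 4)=(0 11 3 6 10 9 2 4)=[11, 1, 4, 6, 0, 5, 10, 7, 8, 2, 9, 3]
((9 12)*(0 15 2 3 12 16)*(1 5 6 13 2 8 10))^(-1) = ((0 15 8 10 1 5 6 13 2 3 12 9 16))^(-1) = (0 16 9 12 3 2 13 6 5 1 10 8 15)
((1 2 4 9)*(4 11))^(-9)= (1 2 11 4 9)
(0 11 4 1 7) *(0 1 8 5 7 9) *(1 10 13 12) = (0 11 4 8 5 7 10 13 12 1 9) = [11, 9, 2, 3, 8, 7, 6, 10, 5, 0, 13, 4, 1, 12]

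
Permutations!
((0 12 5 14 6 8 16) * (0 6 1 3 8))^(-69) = (0 14 8)(1 16 12)(3 6 5)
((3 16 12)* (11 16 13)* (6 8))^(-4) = (3 13 11 16 12)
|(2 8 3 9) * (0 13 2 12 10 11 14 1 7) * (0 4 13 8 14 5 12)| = |(0 8 3 9)(1 7 4 13 2 14)(5 12 10 11)| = 12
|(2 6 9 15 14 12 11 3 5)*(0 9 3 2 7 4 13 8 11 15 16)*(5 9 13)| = 9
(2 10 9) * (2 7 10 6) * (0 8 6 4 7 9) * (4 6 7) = (0 8 7 10)(2 6) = [8, 1, 6, 3, 4, 5, 2, 10, 7, 9, 0]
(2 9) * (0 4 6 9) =(0 4 6 9 2) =[4, 1, 0, 3, 6, 5, 9, 7, 8, 2]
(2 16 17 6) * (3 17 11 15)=(2 16 11 15 3 17 6)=[0, 1, 16, 17, 4, 5, 2, 7, 8, 9, 10, 15, 12, 13, 14, 3, 11, 6]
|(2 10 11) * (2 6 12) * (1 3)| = |(1 3)(2 10 11 6 12)| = 10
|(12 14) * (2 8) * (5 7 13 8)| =10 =|(2 5 7 13 8)(12 14)|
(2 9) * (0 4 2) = [4, 1, 9, 3, 2, 5, 6, 7, 8, 0] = (0 4 2 9)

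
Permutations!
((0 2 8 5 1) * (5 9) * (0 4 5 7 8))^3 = (9)(0 2)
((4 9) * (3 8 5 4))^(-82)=(3 4 8 9 5)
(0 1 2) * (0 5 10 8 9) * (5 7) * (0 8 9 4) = (0 1 2 7 5 10 9 8 4) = [1, 2, 7, 3, 0, 10, 6, 5, 4, 8, 9]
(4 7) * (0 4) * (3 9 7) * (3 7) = [4, 1, 2, 9, 7, 5, 6, 0, 8, 3] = (0 4 7)(3 9)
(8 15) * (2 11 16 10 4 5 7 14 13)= [0, 1, 11, 3, 5, 7, 6, 14, 15, 9, 4, 16, 12, 2, 13, 8, 10]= (2 11 16 10 4 5 7 14 13)(8 15)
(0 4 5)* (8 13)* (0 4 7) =[7, 1, 2, 3, 5, 4, 6, 0, 13, 9, 10, 11, 12, 8] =(0 7)(4 5)(8 13)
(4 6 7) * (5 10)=(4 6 7)(5 10)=[0, 1, 2, 3, 6, 10, 7, 4, 8, 9, 5]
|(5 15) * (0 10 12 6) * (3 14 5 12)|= 8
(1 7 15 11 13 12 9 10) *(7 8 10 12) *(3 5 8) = (1 3 5 8 10)(7 15 11 13)(9 12) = [0, 3, 2, 5, 4, 8, 6, 15, 10, 12, 1, 13, 9, 7, 14, 11]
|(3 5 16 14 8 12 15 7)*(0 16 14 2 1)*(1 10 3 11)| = 13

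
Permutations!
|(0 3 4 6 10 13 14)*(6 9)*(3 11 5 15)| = |(0 11 5 15 3 4 9 6 10 13 14)| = 11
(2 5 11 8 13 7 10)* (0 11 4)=(0 11 8 13 7 10 2 5 4)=[11, 1, 5, 3, 0, 4, 6, 10, 13, 9, 2, 8, 12, 7]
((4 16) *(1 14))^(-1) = (1 14)(4 16)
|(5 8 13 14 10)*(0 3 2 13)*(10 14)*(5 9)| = 8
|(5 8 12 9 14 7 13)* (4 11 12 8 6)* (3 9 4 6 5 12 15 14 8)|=21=|(3 9 8)(4 11 15 14 7 13 12)|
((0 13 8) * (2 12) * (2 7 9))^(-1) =((0 13 8)(2 12 7 9))^(-1) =(0 8 13)(2 9 7 12)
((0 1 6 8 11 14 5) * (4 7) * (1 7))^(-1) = ((0 7 4 1 6 8 11 14 5))^(-1) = (0 5 14 11 8 6 1 4 7)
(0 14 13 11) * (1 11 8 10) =(0 14 13 8 10 1 11) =[14, 11, 2, 3, 4, 5, 6, 7, 10, 9, 1, 0, 12, 8, 13]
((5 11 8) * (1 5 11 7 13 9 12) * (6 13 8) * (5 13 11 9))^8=((1 13 5 7 8 9 12)(6 11))^8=(1 13 5 7 8 9 12)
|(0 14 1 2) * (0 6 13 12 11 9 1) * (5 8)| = 14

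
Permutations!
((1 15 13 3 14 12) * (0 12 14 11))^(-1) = ((0 12 1 15 13 3 11))^(-1) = (0 11 3 13 15 1 12)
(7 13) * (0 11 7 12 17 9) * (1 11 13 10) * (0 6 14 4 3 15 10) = (0 13 12 17 9 6 14 4 3 15 10 1 11 7) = [13, 11, 2, 15, 3, 5, 14, 0, 8, 6, 1, 7, 17, 12, 4, 10, 16, 9]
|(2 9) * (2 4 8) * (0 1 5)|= |(0 1 5)(2 9 4 8)|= 12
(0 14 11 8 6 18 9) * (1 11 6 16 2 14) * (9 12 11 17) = [1, 17, 14, 3, 4, 5, 18, 7, 16, 0, 10, 8, 11, 13, 6, 15, 2, 9, 12] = (0 1 17 9)(2 14 6 18 12 11 8 16)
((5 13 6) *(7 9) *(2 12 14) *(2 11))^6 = (2 14)(11 12)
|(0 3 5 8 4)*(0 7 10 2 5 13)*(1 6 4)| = 24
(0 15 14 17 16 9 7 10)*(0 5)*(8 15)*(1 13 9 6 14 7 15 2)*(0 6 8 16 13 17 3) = (0 16 8 2 1 17 13 9 15 7 10 5 6 14 3) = [16, 17, 1, 0, 4, 6, 14, 10, 2, 15, 5, 11, 12, 9, 3, 7, 8, 13]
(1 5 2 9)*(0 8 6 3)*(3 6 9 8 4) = (0 4 3)(1 5 2 8 9) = [4, 5, 8, 0, 3, 2, 6, 7, 9, 1]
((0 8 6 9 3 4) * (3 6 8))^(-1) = (0 4 3)(6 9) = ((0 3 4)(6 9))^(-1)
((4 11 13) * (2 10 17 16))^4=((2 10 17 16)(4 11 13))^4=(17)(4 11 13)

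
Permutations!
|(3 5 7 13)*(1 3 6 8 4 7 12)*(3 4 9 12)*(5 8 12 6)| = |(1 4 7 13 5 3 8 9 6 12)| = 10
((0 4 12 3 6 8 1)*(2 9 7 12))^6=(0 3 2 8 7)(1 12 4 6 9)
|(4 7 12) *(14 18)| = |(4 7 12)(14 18)| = 6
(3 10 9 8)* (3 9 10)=(10)(8 9)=[0, 1, 2, 3, 4, 5, 6, 7, 9, 8, 10]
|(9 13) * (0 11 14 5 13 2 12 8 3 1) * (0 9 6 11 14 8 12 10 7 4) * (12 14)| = |(0 12 14 5 13 6 11 8 3 1 9 2 10 7 4)| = 15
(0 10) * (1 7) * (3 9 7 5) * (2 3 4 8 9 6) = (0 10)(1 5 4 8 9 7)(2 3 6) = [10, 5, 3, 6, 8, 4, 2, 1, 9, 7, 0]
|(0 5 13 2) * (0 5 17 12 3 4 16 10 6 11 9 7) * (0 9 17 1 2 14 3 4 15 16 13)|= 44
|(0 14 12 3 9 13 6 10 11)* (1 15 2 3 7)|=13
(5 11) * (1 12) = (1 12)(5 11) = [0, 12, 2, 3, 4, 11, 6, 7, 8, 9, 10, 5, 1]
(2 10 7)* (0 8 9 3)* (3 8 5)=(0 5 3)(2 10 7)(8 9)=[5, 1, 10, 0, 4, 3, 6, 2, 9, 8, 7]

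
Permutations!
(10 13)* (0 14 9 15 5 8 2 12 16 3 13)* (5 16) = (0 14 9 15 16 3 13 10)(2 12 5 8) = [14, 1, 12, 13, 4, 8, 6, 7, 2, 15, 0, 11, 5, 10, 9, 16, 3]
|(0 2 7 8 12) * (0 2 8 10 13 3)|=8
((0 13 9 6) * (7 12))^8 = ((0 13 9 6)(7 12))^8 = (13)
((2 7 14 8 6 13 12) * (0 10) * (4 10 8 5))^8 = ((0 8 6 13 12 2 7 14 5 4 10))^8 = (0 5 2 6 10 14 12 8 4 7 13)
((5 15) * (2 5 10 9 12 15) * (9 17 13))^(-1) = (2 5)(9 13 17 10 15 12)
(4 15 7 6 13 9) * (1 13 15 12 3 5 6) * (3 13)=(1 3 5 6 15 7)(4 12 13 9)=[0, 3, 2, 5, 12, 6, 15, 1, 8, 4, 10, 11, 13, 9, 14, 7]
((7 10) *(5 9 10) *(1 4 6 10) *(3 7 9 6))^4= ((1 4 3 7 5 6 10 9))^4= (1 5)(3 10)(4 6)(7 9)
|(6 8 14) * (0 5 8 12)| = 6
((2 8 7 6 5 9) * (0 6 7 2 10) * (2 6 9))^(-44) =(0 9 10)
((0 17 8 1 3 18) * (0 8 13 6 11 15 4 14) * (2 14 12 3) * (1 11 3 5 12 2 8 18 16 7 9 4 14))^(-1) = ((18)(0 17 13 6 3 16 7 9 4 2 1 8 11 15 14)(5 12))^(-1) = (18)(0 14 15 11 8 1 2 4 9 7 16 3 6 13 17)(5 12)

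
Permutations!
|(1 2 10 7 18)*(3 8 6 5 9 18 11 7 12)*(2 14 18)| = 24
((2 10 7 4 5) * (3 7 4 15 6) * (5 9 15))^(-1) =(2 5 7 3 6 15 9 4 10)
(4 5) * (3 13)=(3 13)(4 5)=[0, 1, 2, 13, 5, 4, 6, 7, 8, 9, 10, 11, 12, 3]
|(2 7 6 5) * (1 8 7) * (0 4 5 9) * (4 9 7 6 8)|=|(0 9)(1 4 5 2)(6 7 8)|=12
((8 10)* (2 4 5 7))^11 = (2 7 5 4)(8 10)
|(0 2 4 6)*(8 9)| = 4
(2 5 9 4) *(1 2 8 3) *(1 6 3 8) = (1 2 5 9 4)(3 6) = [0, 2, 5, 6, 1, 9, 3, 7, 8, 4]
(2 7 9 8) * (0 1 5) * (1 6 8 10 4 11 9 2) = (0 6 8 1 5)(2 7)(4 11 9 10) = [6, 5, 7, 3, 11, 0, 8, 2, 1, 10, 4, 9]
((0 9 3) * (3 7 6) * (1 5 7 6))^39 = (0 3 6 9)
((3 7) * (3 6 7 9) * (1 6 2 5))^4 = (9)(1 5 2 7 6)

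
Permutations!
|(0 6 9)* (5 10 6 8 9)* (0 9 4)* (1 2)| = |(0 8 4)(1 2)(5 10 6)| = 6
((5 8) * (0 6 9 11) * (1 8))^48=(11)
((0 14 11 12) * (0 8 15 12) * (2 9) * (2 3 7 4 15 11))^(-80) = (0 12 7 2 11 15 3 14 8 4 9)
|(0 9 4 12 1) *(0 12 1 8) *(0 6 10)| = 8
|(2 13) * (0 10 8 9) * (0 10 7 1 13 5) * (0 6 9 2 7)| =|(1 13 7)(2 5 6 9 10 8)| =6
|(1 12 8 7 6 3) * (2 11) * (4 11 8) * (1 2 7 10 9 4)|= 18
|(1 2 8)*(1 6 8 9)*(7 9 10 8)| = |(1 2 10 8 6 7 9)| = 7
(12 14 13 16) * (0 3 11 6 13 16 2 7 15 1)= (0 3 11 6 13 2 7 15 1)(12 14 16)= [3, 0, 7, 11, 4, 5, 13, 15, 8, 9, 10, 6, 14, 2, 16, 1, 12]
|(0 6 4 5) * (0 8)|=|(0 6 4 5 8)|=5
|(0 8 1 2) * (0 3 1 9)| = 3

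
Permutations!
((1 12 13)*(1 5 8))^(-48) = ((1 12 13 5 8))^(-48) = (1 13 8 12 5)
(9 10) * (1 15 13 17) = (1 15 13 17)(9 10) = [0, 15, 2, 3, 4, 5, 6, 7, 8, 10, 9, 11, 12, 17, 14, 13, 16, 1]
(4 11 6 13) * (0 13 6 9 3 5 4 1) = [13, 0, 2, 5, 11, 4, 6, 7, 8, 3, 10, 9, 12, 1] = (0 13 1)(3 5 4 11 9)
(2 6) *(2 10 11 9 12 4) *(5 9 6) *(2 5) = (4 5 9 12)(6 10 11) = [0, 1, 2, 3, 5, 9, 10, 7, 8, 12, 11, 6, 4]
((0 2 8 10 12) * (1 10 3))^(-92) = ((0 2 8 3 1 10 12))^(-92) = (0 12 10 1 3 8 2)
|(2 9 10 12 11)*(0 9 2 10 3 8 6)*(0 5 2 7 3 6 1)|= |(0 9 6 5 2 7 3 8 1)(10 12 11)|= 9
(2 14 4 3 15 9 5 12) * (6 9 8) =(2 14 4 3 15 8 6 9 5 12) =[0, 1, 14, 15, 3, 12, 9, 7, 6, 5, 10, 11, 2, 13, 4, 8]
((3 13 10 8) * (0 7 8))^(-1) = (0 10 13 3 8 7)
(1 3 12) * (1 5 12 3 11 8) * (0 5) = (0 5 12)(1 11 8) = [5, 11, 2, 3, 4, 12, 6, 7, 1, 9, 10, 8, 0]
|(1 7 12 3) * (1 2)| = |(1 7 12 3 2)| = 5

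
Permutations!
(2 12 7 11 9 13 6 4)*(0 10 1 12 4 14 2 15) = [10, 12, 4, 3, 15, 5, 14, 11, 8, 13, 1, 9, 7, 6, 2, 0] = (0 10 1 12 7 11 9 13 6 14 2 4 15)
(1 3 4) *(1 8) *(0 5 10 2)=(0 5 10 2)(1 3 4 8)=[5, 3, 0, 4, 8, 10, 6, 7, 1, 9, 2]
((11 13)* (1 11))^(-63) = ((1 11 13))^(-63) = (13)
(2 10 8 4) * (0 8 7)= (0 8 4 2 10 7)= [8, 1, 10, 3, 2, 5, 6, 0, 4, 9, 7]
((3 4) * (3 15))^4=(3 4 15)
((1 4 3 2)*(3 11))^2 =(1 11 2 4 3)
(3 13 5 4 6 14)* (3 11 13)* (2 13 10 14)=(2 13 5 4 6)(10 14 11)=[0, 1, 13, 3, 6, 4, 2, 7, 8, 9, 14, 10, 12, 5, 11]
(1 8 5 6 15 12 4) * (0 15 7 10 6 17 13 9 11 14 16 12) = (0 15)(1 8 5 17 13 9 11 14 16 12 4)(6 7 10) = [15, 8, 2, 3, 1, 17, 7, 10, 5, 11, 6, 14, 4, 9, 16, 0, 12, 13]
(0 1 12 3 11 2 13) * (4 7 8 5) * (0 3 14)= (0 1 12 14)(2 13 3 11)(4 7 8 5)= [1, 12, 13, 11, 7, 4, 6, 8, 5, 9, 10, 2, 14, 3, 0]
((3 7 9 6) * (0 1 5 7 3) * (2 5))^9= (0 2 7 6 1 5 9)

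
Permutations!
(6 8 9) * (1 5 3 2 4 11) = (1 5 3 2 4 11)(6 8 9) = [0, 5, 4, 2, 11, 3, 8, 7, 9, 6, 10, 1]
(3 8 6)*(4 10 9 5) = [0, 1, 2, 8, 10, 4, 3, 7, 6, 5, 9] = (3 8 6)(4 10 9 5)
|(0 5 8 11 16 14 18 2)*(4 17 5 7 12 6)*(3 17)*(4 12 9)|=|(0 7 9 4 3 17 5 8 11 16 14 18 2)(6 12)|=26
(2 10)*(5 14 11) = [0, 1, 10, 3, 4, 14, 6, 7, 8, 9, 2, 5, 12, 13, 11] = (2 10)(5 14 11)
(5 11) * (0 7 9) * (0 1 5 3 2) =(0 7 9 1 5 11 3 2) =[7, 5, 0, 2, 4, 11, 6, 9, 8, 1, 10, 3]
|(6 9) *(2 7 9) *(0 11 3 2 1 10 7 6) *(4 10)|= |(0 11 3 2 6 1 4 10 7 9)|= 10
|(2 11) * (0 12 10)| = 6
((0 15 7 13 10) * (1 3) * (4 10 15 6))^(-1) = ((0 6 4 10)(1 3)(7 13 15))^(-1) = (0 10 4 6)(1 3)(7 15 13)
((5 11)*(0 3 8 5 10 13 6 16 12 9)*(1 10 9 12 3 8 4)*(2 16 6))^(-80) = (1 16 10 3 13 4 2)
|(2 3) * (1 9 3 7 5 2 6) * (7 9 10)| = |(1 10 7 5 2 9 3 6)| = 8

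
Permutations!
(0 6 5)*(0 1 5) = [6, 5, 2, 3, 4, 1, 0] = (0 6)(1 5)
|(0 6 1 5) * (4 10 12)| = |(0 6 1 5)(4 10 12)| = 12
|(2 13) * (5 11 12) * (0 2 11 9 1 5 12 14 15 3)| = |(0 2 13 11 14 15 3)(1 5 9)| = 21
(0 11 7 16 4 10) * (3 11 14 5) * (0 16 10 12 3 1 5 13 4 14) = (1 5)(3 11 7 10 16 14 13 4 12) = [0, 5, 2, 11, 12, 1, 6, 10, 8, 9, 16, 7, 3, 4, 13, 15, 14]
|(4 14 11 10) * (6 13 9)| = 12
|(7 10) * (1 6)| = 2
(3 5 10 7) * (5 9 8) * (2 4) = [0, 1, 4, 9, 2, 10, 6, 3, 5, 8, 7] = (2 4)(3 9 8 5 10 7)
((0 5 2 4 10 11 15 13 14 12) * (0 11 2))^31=(0 5)(2 4 10)(11 15 13 14 12)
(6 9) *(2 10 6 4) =(2 10 6 9 4) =[0, 1, 10, 3, 2, 5, 9, 7, 8, 4, 6]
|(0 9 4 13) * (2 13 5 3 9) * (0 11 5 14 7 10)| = |(0 2 13 11 5 3 9 4 14 7 10)| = 11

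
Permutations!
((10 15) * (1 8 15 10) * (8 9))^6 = (1 8)(9 15)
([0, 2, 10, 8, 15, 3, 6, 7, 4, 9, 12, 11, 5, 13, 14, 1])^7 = (1 4 3 12 2 15 8 5 10)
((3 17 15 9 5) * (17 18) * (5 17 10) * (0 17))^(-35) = ((0 17 15 9)(3 18 10 5))^(-35) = (0 17 15 9)(3 18 10 5)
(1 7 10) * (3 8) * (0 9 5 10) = (0 9 5 10 1 7)(3 8) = [9, 7, 2, 8, 4, 10, 6, 0, 3, 5, 1]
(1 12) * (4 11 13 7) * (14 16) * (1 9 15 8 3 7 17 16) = (1 12 9 15 8 3 7 4 11 13 17 16 14) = [0, 12, 2, 7, 11, 5, 6, 4, 3, 15, 10, 13, 9, 17, 1, 8, 14, 16]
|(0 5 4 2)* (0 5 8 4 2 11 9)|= 10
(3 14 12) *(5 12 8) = (3 14 8 5 12) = [0, 1, 2, 14, 4, 12, 6, 7, 5, 9, 10, 11, 3, 13, 8]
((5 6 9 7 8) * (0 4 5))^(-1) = (0 8 7 9 6 5 4)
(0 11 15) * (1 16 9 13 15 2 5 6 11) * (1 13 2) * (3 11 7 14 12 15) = (0 13 3 11 1 16 9 2 5 6 7 14 12 15) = [13, 16, 5, 11, 4, 6, 7, 14, 8, 2, 10, 1, 15, 3, 12, 0, 9]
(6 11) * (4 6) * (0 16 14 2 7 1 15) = (0 16 14 2 7 1 15)(4 6 11) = [16, 15, 7, 3, 6, 5, 11, 1, 8, 9, 10, 4, 12, 13, 2, 0, 14]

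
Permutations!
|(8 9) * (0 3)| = 2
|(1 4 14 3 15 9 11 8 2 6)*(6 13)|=11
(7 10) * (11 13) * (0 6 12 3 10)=[6, 1, 2, 10, 4, 5, 12, 0, 8, 9, 7, 13, 3, 11]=(0 6 12 3 10 7)(11 13)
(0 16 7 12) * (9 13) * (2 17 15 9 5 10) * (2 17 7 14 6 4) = [16, 1, 7, 3, 2, 10, 4, 12, 8, 13, 17, 11, 0, 5, 6, 9, 14, 15] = (0 16 14 6 4 2 7 12)(5 10 17 15 9 13)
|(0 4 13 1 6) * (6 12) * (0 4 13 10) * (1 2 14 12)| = 8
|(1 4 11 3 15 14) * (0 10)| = |(0 10)(1 4 11 3 15 14)| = 6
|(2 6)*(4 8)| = 2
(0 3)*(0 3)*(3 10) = (3 10) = [0, 1, 2, 10, 4, 5, 6, 7, 8, 9, 3]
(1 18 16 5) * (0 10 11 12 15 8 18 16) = (0 10 11 12 15 8 18)(1 16 5) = [10, 16, 2, 3, 4, 1, 6, 7, 18, 9, 11, 12, 15, 13, 14, 8, 5, 17, 0]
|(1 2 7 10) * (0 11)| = |(0 11)(1 2 7 10)| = 4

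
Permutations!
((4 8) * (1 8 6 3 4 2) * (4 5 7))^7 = ((1 8 2)(3 5 7 4 6))^7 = (1 8 2)(3 7 6 5 4)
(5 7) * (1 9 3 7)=(1 9 3 7 5)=[0, 9, 2, 7, 4, 1, 6, 5, 8, 3]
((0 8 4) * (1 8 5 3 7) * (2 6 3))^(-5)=((0 5 2 6 3 7 1 8 4))^(-5)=(0 3 4 6 8 2 1 5 7)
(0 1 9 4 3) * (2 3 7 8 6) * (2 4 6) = (0 1 9 6 4 7 8 2 3) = [1, 9, 3, 0, 7, 5, 4, 8, 2, 6]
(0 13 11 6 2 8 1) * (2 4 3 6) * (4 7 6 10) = [13, 0, 8, 10, 3, 5, 7, 6, 1, 9, 4, 2, 12, 11] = (0 13 11 2 8 1)(3 10 4)(6 7)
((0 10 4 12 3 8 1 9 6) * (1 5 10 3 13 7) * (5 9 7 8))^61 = (0 3 5 10 4 12 13 8 9 6)(1 7)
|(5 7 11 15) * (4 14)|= 4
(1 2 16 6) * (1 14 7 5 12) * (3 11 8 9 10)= (1 2 16 6 14 7 5 12)(3 11 8 9 10)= [0, 2, 16, 11, 4, 12, 14, 5, 9, 10, 3, 8, 1, 13, 7, 15, 6]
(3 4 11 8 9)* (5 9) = (3 4 11 8 5 9) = [0, 1, 2, 4, 11, 9, 6, 7, 5, 3, 10, 8]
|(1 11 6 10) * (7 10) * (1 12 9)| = 7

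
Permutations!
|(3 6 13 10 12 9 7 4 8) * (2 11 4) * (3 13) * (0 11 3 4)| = 10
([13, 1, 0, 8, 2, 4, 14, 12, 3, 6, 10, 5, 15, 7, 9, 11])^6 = [5, 1, 11, 3, 15, 12, 6, 2, 8, 9, 10, 7, 0, 4, 14, 13]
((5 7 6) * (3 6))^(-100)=(7)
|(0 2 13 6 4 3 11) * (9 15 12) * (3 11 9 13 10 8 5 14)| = |(0 2 10 8 5 14 3 9 15 12 13 6 4 11)| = 14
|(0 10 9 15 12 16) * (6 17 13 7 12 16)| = |(0 10 9 15 16)(6 17 13 7 12)| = 5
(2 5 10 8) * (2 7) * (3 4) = (2 5 10 8 7)(3 4) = [0, 1, 5, 4, 3, 10, 6, 2, 7, 9, 8]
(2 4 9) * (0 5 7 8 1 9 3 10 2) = (0 5 7 8 1 9)(2 4 3 10) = [5, 9, 4, 10, 3, 7, 6, 8, 1, 0, 2]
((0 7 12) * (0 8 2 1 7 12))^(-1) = (0 7 1 2 8 12)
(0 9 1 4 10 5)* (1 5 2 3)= [9, 4, 3, 1, 10, 0, 6, 7, 8, 5, 2]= (0 9 5)(1 4 10 2 3)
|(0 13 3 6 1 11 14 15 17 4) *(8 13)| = 11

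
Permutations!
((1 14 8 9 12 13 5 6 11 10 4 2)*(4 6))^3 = (1 9 5)(2 8 13)(4 14 12)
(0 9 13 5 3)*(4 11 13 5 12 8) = (0 9 5 3)(4 11 13 12 8) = [9, 1, 2, 0, 11, 3, 6, 7, 4, 5, 10, 13, 8, 12]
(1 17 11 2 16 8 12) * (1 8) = (1 17 11 2 16)(8 12) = [0, 17, 16, 3, 4, 5, 6, 7, 12, 9, 10, 2, 8, 13, 14, 15, 1, 11]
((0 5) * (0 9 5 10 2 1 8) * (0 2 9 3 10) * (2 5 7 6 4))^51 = (1 8 5 3 10 9 7 6 4 2)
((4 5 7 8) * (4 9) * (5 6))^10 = (4 8 5)(6 9 7)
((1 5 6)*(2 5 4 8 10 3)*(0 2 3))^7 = (0 10 8 4 1 6 5 2)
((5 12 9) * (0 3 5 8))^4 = ((0 3 5 12 9 8))^4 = (0 9 5)(3 8 12)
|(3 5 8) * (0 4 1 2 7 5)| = 8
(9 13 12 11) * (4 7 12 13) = (13)(4 7 12 11 9) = [0, 1, 2, 3, 7, 5, 6, 12, 8, 4, 10, 9, 11, 13]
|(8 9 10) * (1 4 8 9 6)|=4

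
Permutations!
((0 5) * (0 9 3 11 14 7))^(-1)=(0 7 14 11 3 9 5)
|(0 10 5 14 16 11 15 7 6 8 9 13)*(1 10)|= |(0 1 10 5 14 16 11 15 7 6 8 9 13)|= 13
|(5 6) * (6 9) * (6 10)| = |(5 9 10 6)| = 4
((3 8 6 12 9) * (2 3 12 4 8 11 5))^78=(12)(2 11)(3 5)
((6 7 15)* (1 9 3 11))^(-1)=(1 11 3 9)(6 15 7)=((1 9 3 11)(6 7 15))^(-1)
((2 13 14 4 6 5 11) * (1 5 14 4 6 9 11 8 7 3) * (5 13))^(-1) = (1 3 7 8 5 2 11 9 4 13)(6 14) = ((1 13 4 9 11 2 5 8 7 3)(6 14))^(-1)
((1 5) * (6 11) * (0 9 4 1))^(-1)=(0 5 1 4 9)(6 11)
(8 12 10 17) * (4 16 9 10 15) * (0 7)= (0 7)(4 16 9 10 17 8 12 15)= [7, 1, 2, 3, 16, 5, 6, 0, 12, 10, 17, 11, 15, 13, 14, 4, 9, 8]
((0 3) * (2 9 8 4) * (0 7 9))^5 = (0 4 9 3 2 8 7)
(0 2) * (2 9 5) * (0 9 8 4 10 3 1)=(0 8 4 10 3 1)(2 9 5)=[8, 0, 9, 1, 10, 2, 6, 7, 4, 5, 3]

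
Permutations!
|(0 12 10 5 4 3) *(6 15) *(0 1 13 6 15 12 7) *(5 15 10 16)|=|(0 7)(1 13 6 12 16 5 4 3)(10 15)|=8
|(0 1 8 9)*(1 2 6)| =|(0 2 6 1 8 9)| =6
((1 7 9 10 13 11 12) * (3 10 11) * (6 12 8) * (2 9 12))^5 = ((1 7 12)(2 9 11 8 6)(3 10 13))^5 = (1 12 7)(3 13 10)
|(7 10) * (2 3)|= 2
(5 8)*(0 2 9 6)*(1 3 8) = (0 2 9 6)(1 3 8 5) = [2, 3, 9, 8, 4, 1, 0, 7, 5, 6]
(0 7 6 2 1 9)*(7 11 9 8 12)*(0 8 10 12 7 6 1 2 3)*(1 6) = (0 11 9 8 7 6 3)(1 10 12) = [11, 10, 2, 0, 4, 5, 3, 6, 7, 8, 12, 9, 1]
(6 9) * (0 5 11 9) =(0 5 11 9 6) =[5, 1, 2, 3, 4, 11, 0, 7, 8, 6, 10, 9]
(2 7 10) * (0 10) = (0 10 2 7) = [10, 1, 7, 3, 4, 5, 6, 0, 8, 9, 2]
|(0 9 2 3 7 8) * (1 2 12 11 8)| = 20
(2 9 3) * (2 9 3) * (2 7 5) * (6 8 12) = [0, 1, 3, 9, 4, 2, 8, 5, 12, 7, 10, 11, 6] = (2 3 9 7 5)(6 8 12)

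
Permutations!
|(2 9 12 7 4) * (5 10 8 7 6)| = |(2 9 12 6 5 10 8 7 4)| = 9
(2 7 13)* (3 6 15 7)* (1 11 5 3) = (1 11 5 3 6 15 7 13 2) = [0, 11, 1, 6, 4, 3, 15, 13, 8, 9, 10, 5, 12, 2, 14, 7]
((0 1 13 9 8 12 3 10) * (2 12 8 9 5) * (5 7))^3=(0 7 12)(1 5 3)(2 10 13)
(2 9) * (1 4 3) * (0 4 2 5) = (0 4 3 1 2 9 5) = [4, 2, 9, 1, 3, 0, 6, 7, 8, 5]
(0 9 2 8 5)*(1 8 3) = (0 9 2 3 1 8 5) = [9, 8, 3, 1, 4, 0, 6, 7, 5, 2]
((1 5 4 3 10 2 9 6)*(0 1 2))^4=(0 3 5)(1 10 4)(2 9 6)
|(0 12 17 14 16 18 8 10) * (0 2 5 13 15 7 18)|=|(0 12 17 14 16)(2 5 13 15 7 18 8 10)|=40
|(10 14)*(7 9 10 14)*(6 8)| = 6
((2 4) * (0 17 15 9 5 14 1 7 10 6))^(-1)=(0 6 10 7 1 14 5 9 15 17)(2 4)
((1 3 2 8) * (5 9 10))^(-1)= (1 8 2 3)(5 10 9)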